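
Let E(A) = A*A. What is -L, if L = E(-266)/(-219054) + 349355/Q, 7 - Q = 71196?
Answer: 40782329527/7797117603 ≈ 5.2304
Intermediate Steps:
Q = -71189 (Q = 7 - 1*71196 = 7 - 71196 = -71189)
E(A) = A**2
L = -40782329527/7797117603 (L = (-266)**2/(-219054) + 349355/(-71189) = 70756*(-1/219054) + 349355*(-1/71189) = -35378/109527 - 349355/71189 = -40782329527/7797117603 ≈ -5.2304)
-L = -1*(-40782329527/7797117603) = 40782329527/7797117603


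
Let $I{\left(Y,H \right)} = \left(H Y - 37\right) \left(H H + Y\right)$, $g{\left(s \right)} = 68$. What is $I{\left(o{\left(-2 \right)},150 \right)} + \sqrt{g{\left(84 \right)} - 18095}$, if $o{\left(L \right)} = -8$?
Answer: $-27822604 + 3 i \sqrt{2003} \approx -2.7823 \cdot 10^{7} + 134.26 i$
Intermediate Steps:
$I{\left(Y,H \right)} = \left(-37 + H Y\right) \left(Y + H^{2}\right)$ ($I{\left(Y,H \right)} = \left(-37 + H Y\right) \left(H^{2} + Y\right) = \left(-37 + H Y\right) \left(Y + H^{2}\right)$)
$I{\left(o{\left(-2 \right)},150 \right)} + \sqrt{g{\left(84 \right)} - 18095} = \left(\left(-37\right) \left(-8\right) - 37 \cdot 150^{2} + 150 \left(-8\right)^{2} - 8 \cdot 150^{3}\right) + \sqrt{68 - 18095} = \left(296 - 832500 + 150 \cdot 64 - 27000000\right) + \sqrt{-18027} = \left(296 - 832500 + 9600 - 27000000\right) + 3 i \sqrt{2003} = -27822604 + 3 i \sqrt{2003}$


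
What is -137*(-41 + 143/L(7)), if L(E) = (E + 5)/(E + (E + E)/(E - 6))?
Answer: -114669/4 ≈ -28667.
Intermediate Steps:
L(E) = (5 + E)/(E + 2*E/(-6 + E)) (L(E) = (5 + E)/(E + (2*E)/(-6 + E)) = (5 + E)/(E + 2*E/(-6 + E)))
-137*(-41 + 143/L(7)) = -137*(-41 + 143/(((-30 + 7**2 - 1*7)/(7*(-4 + 7))))) = -137*(-41 + 143/(((1/7)*(-30 + 49 - 7)/3))) = -137*(-41 + 143/(((1/7)*(1/3)*12))) = -137*(-41 + 143/(4/7)) = -137*(-41 + 143*(7/4)) = -137*(-41 + 1001/4) = -137*837/4 = -114669/4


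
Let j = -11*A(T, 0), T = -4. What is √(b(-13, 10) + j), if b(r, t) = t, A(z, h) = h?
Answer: √10 ≈ 3.1623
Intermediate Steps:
j = 0 (j = -11*0 = 0)
√(b(-13, 10) + j) = √(10 + 0) = √10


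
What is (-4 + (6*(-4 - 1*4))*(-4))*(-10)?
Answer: -1880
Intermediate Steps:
(-4 + (6*(-4 - 1*4))*(-4))*(-10) = (-4 + (6*(-4 - 4))*(-4))*(-10) = (-4 + (6*(-8))*(-4))*(-10) = (-4 - 48*(-4))*(-10) = (-4 + 192)*(-10) = 188*(-10) = -1880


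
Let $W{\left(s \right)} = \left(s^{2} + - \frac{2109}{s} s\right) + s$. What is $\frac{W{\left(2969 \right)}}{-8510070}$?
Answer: $- \frac{2938607}{2836690} \approx -1.0359$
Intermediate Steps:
$W{\left(s \right)} = -2109 + s + s^{2}$ ($W{\left(s \right)} = \left(s^{2} - 2109\right) + s = \left(-2109 + s^{2}\right) + s = -2109 + s + s^{2}$)
$\frac{W{\left(2969 \right)}}{-8510070} = \frac{-2109 + 2969 + 2969^{2}}{-8510070} = \left(-2109 + 2969 + 8814961\right) \left(- \frac{1}{8510070}\right) = 8815821 \left(- \frac{1}{8510070}\right) = - \frac{2938607}{2836690}$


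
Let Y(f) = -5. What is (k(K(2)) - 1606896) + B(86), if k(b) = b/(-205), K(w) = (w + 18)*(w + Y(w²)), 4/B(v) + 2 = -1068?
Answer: -35247257422/21935 ≈ -1.6069e+6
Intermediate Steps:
B(v) = -2/535 (B(v) = 4/(-2 - 1068) = 4/(-1070) = 4*(-1/1070) = -2/535)
K(w) = (-5 + w)*(18 + w) (K(w) = (w + 18)*(w - 5) = (18 + w)*(-5 + w) = (-5 + w)*(18 + w))
k(b) = -b/205 (k(b) = b*(-1/205) = -b/205)
(k(K(2)) - 1606896) + B(86) = (-(-90 + 2² + 13*2)/205 - 1606896) - 2/535 = (-(-90 + 4 + 26)/205 - 1606896) - 2/535 = (-1/205*(-60) - 1606896) - 2/535 = (12/41 - 1606896) - 2/535 = -65882724/41 - 2/535 = -35247257422/21935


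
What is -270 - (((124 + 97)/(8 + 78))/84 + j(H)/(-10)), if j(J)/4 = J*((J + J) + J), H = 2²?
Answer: -9060001/36120 ≈ -250.83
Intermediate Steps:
H = 4
j(J) = 12*J² (j(J) = 4*(J*((J + J) + J)) = 4*(J*(2*J + J)) = 4*(J*(3*J)) = 4*(3*J²) = 12*J²)
-270 - (((124 + 97)/(8 + 78))/84 + j(H)/(-10)) = -270 - (((124 + 97)/(8 + 78))/84 + (12*4²)/(-10)) = -270 - ((221/86)*(1/84) + (12*16)*(-⅒)) = -270 - ((221*(1/86))*(1/84) + 192*(-⅒)) = -270 - ((221/86)*(1/84) - 96/5) = -270 - (221/7224 - 96/5) = -270 - 1*(-692399/36120) = -270 + 692399/36120 = -9060001/36120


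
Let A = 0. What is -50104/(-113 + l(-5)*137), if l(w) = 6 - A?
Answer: -50104/709 ≈ -70.669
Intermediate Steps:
l(w) = 6 (l(w) = 6 - 1*0 = 6 + 0 = 6)
-50104/(-113 + l(-5)*137) = -50104/(-113 + 6*137) = -50104/(-113 + 822) = -50104/709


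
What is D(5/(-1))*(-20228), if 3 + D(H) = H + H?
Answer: 262964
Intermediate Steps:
D(H) = -3 + 2*H (D(H) = -3 + (H + H) = -3 + 2*H)
D(5/(-1))*(-20228) = (-3 + 2*(5/(-1)))*(-20228) = (-3 + 2*(5*(-1)))*(-20228) = (-3 + 2*(-5))*(-20228) = (-3 - 10)*(-20228) = -13*(-20228) = 262964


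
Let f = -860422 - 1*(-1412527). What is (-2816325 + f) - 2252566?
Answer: -4516786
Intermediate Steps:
f = 552105 (f = -860422 + 1412527 = 552105)
(-2816325 + f) - 2252566 = (-2816325 + 552105) - 2252566 = -2264220 - 2252566 = -4516786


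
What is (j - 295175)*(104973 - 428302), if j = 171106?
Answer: 40115105701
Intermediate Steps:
(j - 295175)*(104973 - 428302) = (171106 - 295175)*(104973 - 428302) = -124069*(-323329) = 40115105701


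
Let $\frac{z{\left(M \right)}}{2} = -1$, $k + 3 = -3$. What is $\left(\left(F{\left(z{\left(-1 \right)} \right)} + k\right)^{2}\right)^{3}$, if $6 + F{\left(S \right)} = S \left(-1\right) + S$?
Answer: $2985984$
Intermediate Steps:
$k = -6$ ($k = -3 - 3 = -6$)
$z{\left(M \right)} = -2$ ($z{\left(M \right)} = 2 \left(-1\right) = -2$)
$F{\left(S \right)} = -6$ ($F{\left(S \right)} = -6 + \left(S \left(-1\right) + S\right) = -6 + \left(- S + S\right) = -6 + 0 = -6$)
$\left(\left(F{\left(z{\left(-1 \right)} \right)} + k\right)^{2}\right)^{3} = \left(\left(-6 - 6\right)^{2}\right)^{3} = \left(\left(-12\right)^{2}\right)^{3} = 144^{3} = 2985984$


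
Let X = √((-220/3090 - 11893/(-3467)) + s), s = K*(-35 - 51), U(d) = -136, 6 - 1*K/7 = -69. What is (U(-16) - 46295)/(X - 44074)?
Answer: 2192314345641882/2081073165323015 + 46431*I*√51814353560608461/2081073165323015 ≈ 1.0535 + 0.0050786*I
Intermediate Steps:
K = 525 (K = 42 - 7*(-69) = 42 + 483 = 525)
s = -45150 (s = 525*(-35 - 51) = 525*(-86) = -45150)
X = I*√51814353560608461/1071303 (X = √((-220/3090 - 11893/(-3467)) - 45150) = √((-220*1/3090 - 11893*(-1/3467)) - 45150) = √((-22/309 + 11893/3467) - 45150) = √(3598663/1071303 - 45150) = √(-48365731787/1071303) = I*√51814353560608461/1071303 ≈ 212.48*I)
(U(-16) - 46295)/(X - 44074) = (-136 - 46295)/(I*√51814353560608461/1071303 - 44074) = -46431/(-44074 + I*√51814353560608461/1071303)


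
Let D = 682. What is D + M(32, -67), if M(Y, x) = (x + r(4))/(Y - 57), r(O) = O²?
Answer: 17101/25 ≈ 684.04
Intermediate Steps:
M(Y, x) = (16 + x)/(-57 + Y) (M(Y, x) = (x + 4²)/(Y - 57) = (x + 16)/(-57 + Y) = (16 + x)/(-57 + Y))
D + M(32, -67) = 682 + (16 - 67)/(-57 + 32) = 682 - 51/(-25) = 682 - 1/25*(-51) = 682 + 51/25 = 17101/25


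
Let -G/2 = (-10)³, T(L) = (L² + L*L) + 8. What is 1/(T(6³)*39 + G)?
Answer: 1/3641480 ≈ 2.7461e-7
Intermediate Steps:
T(L) = 8 + 2*L² (T(L) = (L² + L²) + 8 = 2*L² + 8 = 8 + 2*L²)
G = 2000 (G = -2*(-10)³ = -2*(-1000) = 2000)
1/(T(6³)*39 + G) = 1/((8 + 2*(6³)²)*39 + 2000) = 1/((8 + 2*216²)*39 + 2000) = 1/((8 + 2*46656)*39 + 2000) = 1/((8 + 93312)*39 + 2000) = 1/(93320*39 + 2000) = 1/(3639480 + 2000) = 1/3641480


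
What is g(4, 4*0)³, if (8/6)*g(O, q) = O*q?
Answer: 0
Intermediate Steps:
g(O, q) = 3*O*q/4 (g(O, q) = 3*(O*q)/4 = 3*O*q/4)
g(4, 4*0)³ = ((¾)*4*(4*0))³ = ((¾)*4*0)³ = 0³ = 0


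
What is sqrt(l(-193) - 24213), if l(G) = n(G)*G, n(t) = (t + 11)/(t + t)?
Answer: 28*I*sqrt(31) ≈ 155.9*I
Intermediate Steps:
n(t) = (11 + t)/(2*t) (n(t) = (11 + t)/((2*t)) = (11 + t)*(1/(2*t)) = (11 + t)/(2*t))
l(G) = 11/2 + G/2 (l(G) = ((11 + G)/(2*G))*G = 11/2 + G/2)
sqrt(l(-193) - 24213) = sqrt((11/2 + (1/2)*(-193)) - 24213) = sqrt((11/2 - 193/2) - 24213) = sqrt(-91 - 24213) = sqrt(-24304) = 28*I*sqrt(31)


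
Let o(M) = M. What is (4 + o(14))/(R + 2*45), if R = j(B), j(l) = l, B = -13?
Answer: 18/77 ≈ 0.23377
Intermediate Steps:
R = -13
(4 + o(14))/(R + 2*45) = (4 + 14)/(-13 + 2*45) = 18/(-13 + 90) = 18/77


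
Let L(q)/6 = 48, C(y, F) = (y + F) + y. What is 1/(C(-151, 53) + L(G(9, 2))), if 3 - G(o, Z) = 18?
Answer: 1/39 ≈ 0.025641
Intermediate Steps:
C(y, F) = F + 2*y (C(y, F) = (F + y) + y = F + 2*y)
G(o, Z) = -15 (G(o, Z) = 3 - 1*18 = 3 - 18 = -15)
L(q) = 288 (L(q) = 6*48 = 288)
1/(C(-151, 53) + L(G(9, 2))) = 1/((53 + 2*(-151)) + 288) = 1/((53 - 302) + 288) = 1/(-249 + 288) = 1/39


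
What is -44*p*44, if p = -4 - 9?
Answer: 25168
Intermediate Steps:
p = -13
-44*p*44 = -44*(-13)*44 = 572*44 = 25168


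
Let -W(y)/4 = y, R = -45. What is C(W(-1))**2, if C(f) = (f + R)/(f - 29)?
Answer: 1681/625 ≈ 2.6896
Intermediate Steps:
W(y) = -4*y
C(f) = (-45 + f)/(-29 + f) (C(f) = (f - 45)/(f - 29) = (-45 + f)/(-29 + f))
C(W(-1))**2 = ((-45 - 4*(-1))/(-29 - 4*(-1)))**2 = ((-45 + 4)/(-29 + 4))**2 = (-41/(-25))**2 = (-1/25*(-41))**2 = (41/25)**2 = 1681/625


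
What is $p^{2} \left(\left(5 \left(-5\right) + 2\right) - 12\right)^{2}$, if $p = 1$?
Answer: $1225$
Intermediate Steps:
$p^{2} \left(\left(5 \left(-5\right) + 2\right) - 12\right)^{2} = 1^{2} \left(\left(5 \left(-5\right) + 2\right) - 12\right)^{2} = 1 \left(\left(-25 + 2\right) - 12\right)^{2} = 1 \left(-23 - 12\right)^{2} = 1 \left(-35\right)^{2} = 1 \cdot 1225 = 1225$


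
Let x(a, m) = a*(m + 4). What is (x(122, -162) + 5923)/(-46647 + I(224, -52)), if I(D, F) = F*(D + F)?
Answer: 13353/55591 ≈ 0.24020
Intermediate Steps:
x(a, m) = a*(4 + m)
(x(122, -162) + 5923)/(-46647 + I(224, -52)) = (122*(4 - 162) + 5923)/(-46647 - 52*(224 - 52)) = (122*(-158) + 5923)/(-46647 - 52*172) = (-19276 + 5923)/(-46647 - 8944) = -13353/(-55591) = -13353*(-1/55591) = 13353/55591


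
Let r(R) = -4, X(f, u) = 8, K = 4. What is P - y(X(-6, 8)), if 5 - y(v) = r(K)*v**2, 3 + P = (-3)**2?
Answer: -255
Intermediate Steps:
P = 6 (P = -3 + (-3)**2 = -3 + 9 = 6)
y(v) = 5 + 4*v**2 (y(v) = 5 - (-4)*v**2 = 5 + 4*v**2)
P - y(X(-6, 8)) = 6 - (5 + 4*8**2) = 6 - (5 + 4*64) = 6 - (5 + 256) = 6 - 1*261 = 6 - 261 = -255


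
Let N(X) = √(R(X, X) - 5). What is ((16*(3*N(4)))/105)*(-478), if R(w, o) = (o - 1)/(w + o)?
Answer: -1912*I*√74/35 ≈ -469.93*I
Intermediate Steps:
R(w, o) = (-1 + o)/(o + w)
N(X) = √(-5 + (-1 + X)/(2*X)) (N(X) = √((-1 + X)/(X + X) - 5) = √((-1 + X)/((2*X)) - 5) = √((1/(2*X))*(-1 + X) - 5) = √((-1 + X)/(2*X) - 5) = √(-5 + (-1 + X)/(2*X)))
((16*(3*N(4)))/105)*(-478) = ((16*(3*(√(-18 - 2/4)/2)))/105)*(-478) = ((16*(3*(√(-18 - 2*¼)/2)))*(1/105))*(-478) = ((16*(3*(√(-18 - ½)/2)))*(1/105))*(-478) = ((16*(3*(√(-37/2)/2)))*(1/105))*(-478) = ((16*(3*((I*√74/2)/2)))*(1/105))*(-478) = ((16*(3*(I*√74/4)))*(1/105))*(-478) = ((16*(3*I*√74/4))*(1/105))*(-478) = ((12*I*√74)*(1/105))*(-478) = (4*I*√74/35)*(-478) = -1912*I*√74/35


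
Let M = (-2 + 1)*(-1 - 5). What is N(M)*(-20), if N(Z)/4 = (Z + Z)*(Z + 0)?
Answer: -5760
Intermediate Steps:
M = 6 (M = -1*(-6) = 6)
N(Z) = 8*Z² (N(Z) = 4*((Z + Z)*(Z + 0)) = 4*((2*Z)*Z) = 4*(2*Z²) = 8*Z²)
N(M)*(-20) = (8*6²)*(-20) = (8*36)*(-20) = 288*(-20) = -5760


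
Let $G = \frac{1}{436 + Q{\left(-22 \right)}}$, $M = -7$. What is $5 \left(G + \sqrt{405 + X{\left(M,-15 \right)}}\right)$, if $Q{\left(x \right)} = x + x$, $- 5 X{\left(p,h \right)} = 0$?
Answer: $\frac{5}{392} + 45 \sqrt{5} \approx 100.64$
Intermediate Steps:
$X{\left(p,h \right)} = 0$ ($X{\left(p,h \right)} = \left(- \frac{1}{5}\right) 0 = 0$)
$Q{\left(x \right)} = 2 x$
$G = \frac{1}{392}$ ($G = \frac{1}{436 + 2 \left(-22\right)} = \frac{1}{436 - 44} = \frac{1}{392} \approx 0.002551$)
$5 \left(G + \sqrt{405 + X{\left(M,-15 \right)}}\right) = 5 \left(\frac{1}{392} + \sqrt{405 + 0}\right) = 5 \left(\frac{1}{392} + \sqrt{405}\right) = 5 \left(\frac{1}{392} + 9 \sqrt{5}\right) = \frac{5}{392} + 45 \sqrt{5}$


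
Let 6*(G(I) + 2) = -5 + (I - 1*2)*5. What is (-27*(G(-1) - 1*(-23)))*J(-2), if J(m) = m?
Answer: 954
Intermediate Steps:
G(I) = -9/2 + 5*I/6 (G(I) = -2 + (-5 + (I - 1*2)*5)/6 = -2 + (-5 + (I - 2)*5)/6 = -2 + (-5 + (-2 + I)*5)/6 = -2 + (-5 + (-10 + 5*I))/6 = -2 + (-15 + 5*I)/6 = -2 + (-5/2 + 5*I/6) = -9/2 + 5*I/6)
(-27*(G(-1) - 1*(-23)))*J(-2) = -27*((-9/2 + (⅚)*(-1)) - 1*(-23))*(-2) = -27*((-9/2 - ⅚) + 23)*(-2) = -27*(-16/3 + 23)*(-2) = -27*53/3*(-2) = -477*(-2) = 954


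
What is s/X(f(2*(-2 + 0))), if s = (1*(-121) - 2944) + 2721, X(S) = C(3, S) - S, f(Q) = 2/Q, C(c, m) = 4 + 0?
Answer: -688/9 ≈ -76.444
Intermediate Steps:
C(c, m) = 4
X(S) = 4 - S
s = -344 (s = (-121 - 2944) + 2721 = -3065 + 2721 = -344)
s/X(f(2*(-2 + 0))) = -344/(4 - 2/(2*(-2 + 0))) = -344/(4 - 2/(2*(-2))) = -344/(4 - 2/(-4)) = -344/(4 - 2*(-1)/4) = -344/(4 - 1*(-½)) = -344/(4 + ½) = -344/9/2 = -344*2/9 = -688/9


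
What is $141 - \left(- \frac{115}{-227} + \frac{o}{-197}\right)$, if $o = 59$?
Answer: $\frac{6296117}{44719} \approx 140.79$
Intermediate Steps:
$141 - \left(- \frac{115}{-227} + \frac{o}{-197}\right) = 141 - \left(- \frac{115}{-227} + \frac{59}{-197}\right) = 141 - \left(\left(-115\right) \left(- \frac{1}{227}\right) + 59 \left(- \frac{1}{197}\right)\right) = 141 - \left(\frac{115}{227} - \frac{59}{197}\right) = 141 - \frac{9262}{44719} = \frac{6296117}{44719}$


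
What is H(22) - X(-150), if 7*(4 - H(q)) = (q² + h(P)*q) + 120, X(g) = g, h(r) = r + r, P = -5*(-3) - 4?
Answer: -10/7 ≈ -1.4286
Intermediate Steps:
P = 11 (P = 15 - 4 = 11)
h(r) = 2*r
H(q) = -92/7 - 22*q/7 - q²/7 (H(q) = 4 - ((q² + (2*11)*q) + 120)/7 = 4 - ((q² + 22*q) + 120)/7 = 4 - (120 + q² + 22*q)/7 = 4 + (-120/7 - 22*q/7 - q²/7) = -92/7 - 22*q/7 - q²/7)
H(22) - X(-150) = (-92/7 - 22/7*22 - ⅐*22²) - 1*(-150) = (-92/7 - 484/7 - ⅐*484) + 150 = (-92/7 - 484/7 - 484/7) + 150 = -1060/7 + 150 = -10/7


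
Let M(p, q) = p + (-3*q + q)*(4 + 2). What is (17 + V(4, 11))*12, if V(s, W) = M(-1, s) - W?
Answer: -516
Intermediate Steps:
M(p, q) = p - 12*q (M(p, q) = p - 2*q*6 = p - 12*q)
V(s, W) = -1 - W - 12*s (V(s, W) = (-1 - 12*s) - W = -1 - W - 12*s)
(17 + V(4, 11))*12 = (17 + (-1 - 1*11 - 12*4))*12 = (17 + (-1 - 11 - 48))*12 = (17 - 60)*12 = -43*12 = -516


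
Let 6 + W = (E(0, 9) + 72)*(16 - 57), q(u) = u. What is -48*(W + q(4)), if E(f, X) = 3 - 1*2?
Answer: 143760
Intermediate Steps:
E(f, X) = 1 (E(f, X) = 3 - 2 = 1)
W = -2999 (W = -6 + (1 + 72)*(16 - 57) = -6 + 73*(-41) = -6 - 2993 = -2999)
-48*(W + q(4)) = -48*(-2999 + 4) = -48*(-2995) = 143760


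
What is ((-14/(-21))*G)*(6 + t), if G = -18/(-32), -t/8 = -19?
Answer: 237/4 ≈ 59.250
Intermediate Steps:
t = 152 (t = -8*(-19) = 152)
G = 9/16 (G = -18*(-1/32) = 9/16 ≈ 0.56250)
((-14/(-21))*G)*(6 + t) = (-14/(-21)*(9/16))*(6 + 152) = (-14*(-1/21)*(9/16))*158 = ((⅔)*(9/16))*158 = (3/8)*158 = 237/4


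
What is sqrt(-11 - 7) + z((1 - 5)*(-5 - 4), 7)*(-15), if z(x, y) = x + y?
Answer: -645 + 3*I*sqrt(2) ≈ -645.0 + 4.2426*I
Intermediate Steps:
sqrt(-11 - 7) + z((1 - 5)*(-5 - 4), 7)*(-15) = sqrt(-11 - 7) + ((1 - 5)*(-5 - 4) + 7)*(-15) = sqrt(-18) + (-4*(-9) + 7)*(-15) = 3*I*sqrt(2) + (36 + 7)*(-15) = 3*I*sqrt(2) + 43*(-15) = 3*I*sqrt(2) - 645 = -645 + 3*I*sqrt(2)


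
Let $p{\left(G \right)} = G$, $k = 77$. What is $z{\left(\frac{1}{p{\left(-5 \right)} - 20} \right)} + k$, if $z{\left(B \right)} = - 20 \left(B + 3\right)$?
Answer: $\frac{89}{5} \approx 17.8$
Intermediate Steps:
$z{\left(B \right)} = -60 - 20 B$ ($z{\left(B \right)} = - 20 \left(3 + B\right) = -60 - 20 B$)
$z{\left(\frac{1}{p{\left(-5 \right)} - 20} \right)} + k = \left(-60 - \frac{20}{-5 - 20}\right) + 77 = \left(-60 - \frac{20}{-25}\right) + 77 = \left(-60 - - \frac{4}{5}\right) + 77 = \left(-60 + \frac{4}{5}\right) + 77 = - \frac{296}{5} + 77 = \frac{89}{5}$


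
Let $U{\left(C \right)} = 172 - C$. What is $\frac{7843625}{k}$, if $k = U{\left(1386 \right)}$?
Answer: $- \frac{7843625}{1214} \approx -6461.0$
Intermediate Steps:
$k = -1214$ ($k = 172 - 1386 = -1214$)
$\frac{7843625}{k} = \frac{7843625}{-1214} = 7843625 \left(- \frac{1}{1214}\right) = - \frac{7843625}{1214}$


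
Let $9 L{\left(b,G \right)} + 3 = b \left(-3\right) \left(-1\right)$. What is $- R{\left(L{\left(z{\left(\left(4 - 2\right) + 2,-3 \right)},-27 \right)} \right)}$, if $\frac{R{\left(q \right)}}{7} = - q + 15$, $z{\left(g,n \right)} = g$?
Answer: $-98$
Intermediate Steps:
$L{\left(b,G \right)} = - \frac{1}{3} + \frac{b}{3}$ ($L{\left(b,G \right)} = - \frac{1}{3} + \frac{b \left(-3\right) \left(-1\right)}{9} = - \frac{1}{3} + \frac{- 3 b \left(-1\right)}{9} = - \frac{1}{3} + \frac{3 b}{9} = - \frac{1}{3} + \frac{b}{3}$)
$R{\left(q \right)} = 105 - 7 q$ ($R{\left(q \right)} = 7 \left(- q + 15\right) = 7 \left(15 - q\right) = 105 - 7 q$)
$- R{\left(L{\left(z{\left(\left(4 - 2\right) + 2,-3 \right)},-27 \right)} \right)} = - (105 - 7 \left(- \frac{1}{3} + \frac{\left(4 - 2\right) + 2}{3}\right)) = - (105 - 7 \left(- \frac{1}{3} + \frac{2 + 2}{3}\right)) = - (105 - 7 \left(- \frac{1}{3} + \frac{1}{3} \cdot 4\right)) = - (105 - 7 \left(- \frac{1}{3} + \frac{4}{3}\right)) = - (105 - 7) = \left(-1\right) 98 = -98$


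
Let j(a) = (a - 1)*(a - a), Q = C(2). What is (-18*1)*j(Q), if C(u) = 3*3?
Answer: 0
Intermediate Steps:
C(u) = 9
Q = 9
j(a) = 0 (j(a) = (-1 + a)*0 = 0)
(-18*1)*j(Q) = -18*1*0 = -18*0 = 0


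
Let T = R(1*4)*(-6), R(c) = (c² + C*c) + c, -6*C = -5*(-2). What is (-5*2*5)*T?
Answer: 4000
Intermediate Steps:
C = -5/3 (C = -(-5)*(-2)/6 = -⅙*10 = -5/3 ≈ -1.6667)
R(c) = c² - 2*c/3 (R(c) = (c² - 5*c/3) + c = c² - 2*c/3)
T = -80 (T = ((1*4)*(-2 + 3*(1*4))/3)*(-6) = ((⅓)*4*(-2 + 3*4))*(-6) = ((⅓)*4*(-2 + 12))*(-6) = ((⅓)*4*10)*(-6) = (40/3)*(-6) = -80)
(-5*2*5)*T = (-5*2*5)*(-80) = -10*5*(-80) = -50*(-80) = 4000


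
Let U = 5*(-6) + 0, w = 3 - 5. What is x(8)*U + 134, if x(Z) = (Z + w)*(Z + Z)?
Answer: -2746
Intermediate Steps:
w = -2
U = -30 (U = -30 + 0 = -30)
x(Z) = 2*Z*(-2 + Z) (x(Z) = (Z - 2)*(Z + Z) = (-2 + Z)*(2*Z) = 2*Z*(-2 + Z))
x(8)*U + 134 = (2*8*(-2 + 8))*(-30) + 134 = (2*8*6)*(-30) + 134 = 96*(-30) + 134 = -2880 + 134 = -2746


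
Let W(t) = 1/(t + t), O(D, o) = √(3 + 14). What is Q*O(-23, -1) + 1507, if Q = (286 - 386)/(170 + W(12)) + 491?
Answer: 1507 + 2001371*√17/4081 ≈ 3529.0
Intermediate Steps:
O(D, o) = √17
W(t) = 1/(2*t)
Q = 2001371/4081 (Q = (286 - 386)/(170 + (½)/12) + 491 = -100/(170 + (½)*(1/12)) + 491 = -100/(170 + 1/24) + 491 = -100/4081/24 + 491 = -100*24/4081 + 491 = -2400/4081 + 491 = 2001371/4081 ≈ 490.41)
Q*O(-23, -1) + 1507 = 2001371*√17/4081 + 1507 = 1507 + 2001371*√17/4081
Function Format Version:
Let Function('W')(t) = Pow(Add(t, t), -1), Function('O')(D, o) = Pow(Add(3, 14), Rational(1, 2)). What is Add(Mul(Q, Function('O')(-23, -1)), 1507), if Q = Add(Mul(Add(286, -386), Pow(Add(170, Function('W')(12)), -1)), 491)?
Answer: Add(1507, Mul(Rational(2001371, 4081), Pow(17, Rational(1, 2)))) ≈ 3529.0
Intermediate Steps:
Function('O')(D, o) = Pow(17, Rational(1, 2))
Function('W')(t) = Mul(Rational(1, 2), Pow(t, -1)) (Function('W')(t) = Pow(Mul(2, t), -1) = Mul(Rational(1, 2), Pow(t, -1)))
Q = Rational(2001371, 4081) (Q = Add(Mul(Add(286, -386), Pow(Add(170, Mul(Rational(1, 2), Pow(12, -1))), -1)), 491) = Add(Mul(-100, Pow(Add(170, Mul(Rational(1, 2), Rational(1, 12))), -1)), 491) = Add(Mul(-100, Pow(Add(170, Rational(1, 24)), -1)), 491) = Add(Mul(-100, Pow(Rational(4081, 24), -1)), 491) = Add(Mul(-100, Rational(24, 4081)), 491) = Add(Rational(-2400, 4081), 491) = Rational(2001371, 4081) ≈ 490.41)
Add(Mul(Q, Function('O')(-23, -1)), 1507) = Add(Mul(Rational(2001371, 4081), Pow(17, Rational(1, 2))), 1507) = Add(1507, Mul(Rational(2001371, 4081), Pow(17, Rational(1, 2))))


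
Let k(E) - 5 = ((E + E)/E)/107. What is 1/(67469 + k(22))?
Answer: 107/7219720 ≈ 1.4821e-5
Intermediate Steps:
k(E) = 537/107 (k(E) = 5 + ((E + E)/E)/107 = 5 + ((2*E)/E)*(1/107) = 5 + 2*(1/107) = 5 + 2/107 = 537/107)
1/(67469 + k(22)) = 1/(67469 + 537/107) = 1/(7219720/107) = 107/7219720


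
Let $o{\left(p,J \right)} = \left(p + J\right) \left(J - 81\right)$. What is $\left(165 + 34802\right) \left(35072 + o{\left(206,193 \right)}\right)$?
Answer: $2788967920$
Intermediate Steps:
$o{\left(p,J \right)} = \left(-81 + J\right) \left(J + p\right)$ ($o{\left(p,J \right)} = \left(J + p\right) \left(-81 + J\right) = \left(-81 + J\right) \left(J + p\right)$)
$\left(165 + 34802\right) \left(35072 + o{\left(206,193 \right)}\right) = \left(165 + 34802\right) \left(35072 + \left(193^{2} - 15633 - 16686 + 193 \cdot 206\right)\right) = 34967 \left(35072 + \left(37249 - 15633 - 16686 + 39758\right)\right) = 34967 \left(35072 + 44688\right) = 34967 \cdot 79760 = 2788967920$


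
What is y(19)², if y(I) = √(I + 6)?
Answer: 25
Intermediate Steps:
y(I) = √(6 + I)
y(19)² = (√(6 + 19))² = (√25)² = 5² = 25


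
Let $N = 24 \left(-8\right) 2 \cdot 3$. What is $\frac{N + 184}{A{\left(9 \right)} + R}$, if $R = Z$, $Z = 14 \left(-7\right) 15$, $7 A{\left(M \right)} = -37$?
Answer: $\frac{6776}{10327} \approx 0.65614$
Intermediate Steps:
$A{\left(M \right)} = - \frac{37}{7}$ ($A{\left(M \right)} = \frac{1}{7} \left(-37\right) = - \frac{37}{7}$)
$Z = -1470$ ($Z = \left(-98\right) 15 = -1470$)
$R = -1470$
$N = -1152$ ($N = \left(-192\right) 6 = -1152$)
$\frac{N + 184}{A{\left(9 \right)} + R} = \frac{-1152 + 184}{- \frac{37}{7} - 1470} = - \frac{968}{- \frac{10327}{7}} = \left(-968\right) \left(- \frac{7}{10327}\right) = \frac{6776}{10327}$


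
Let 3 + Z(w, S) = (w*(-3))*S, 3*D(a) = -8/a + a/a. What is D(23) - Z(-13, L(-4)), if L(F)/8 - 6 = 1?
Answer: -50158/23 ≈ -2180.8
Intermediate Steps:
L(F) = 56 (L(F) = 48 + 8*1 = 48 + 8 = 56)
D(a) = ⅓ - 8/(3*a) (D(a) = (-8/a + a/a)/3 = (-8/a + 1)/3 = (1 - 8/a)/3 = ⅓ - 8/(3*a))
Z(w, S) = -3 - 3*S*w (Z(w, S) = -3 + (w*(-3))*S = -3 + (-3*w)*S = -3 - 3*S*w)
D(23) - Z(-13, L(-4)) = (⅓)*(-8 + 23)/23 - (-3 - 3*56*(-13)) = (⅓)*(1/23)*15 - (-3 + 2184) = 5/23 - 1*2181 = 5/23 - 2181 = -50158/23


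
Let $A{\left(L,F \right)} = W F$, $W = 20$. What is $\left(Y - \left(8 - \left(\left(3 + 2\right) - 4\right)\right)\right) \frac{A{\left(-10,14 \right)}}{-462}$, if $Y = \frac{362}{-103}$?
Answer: $\frac{7220}{1133} \approx 6.3725$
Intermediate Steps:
$Y = - \frac{362}{103}$ ($Y = 362 \left(- \frac{1}{103}\right) = - \frac{362}{103} \approx -3.5146$)
$A{\left(L,F \right)} = 20 F$
$\left(Y - \left(8 - \left(\left(3 + 2\right) - 4\right)\right)\right) \frac{A{\left(-10,14 \right)}}{-462} = \left(- \frac{362}{103} - \left(8 - \left(\left(3 + 2\right) - 4\right)\right)\right) \frac{20 \cdot 14}{-462} = \left(- \frac{362}{103} - \left(8 - \left(5 - 4\right)\right)\right) 280 \left(- \frac{1}{462}\right) = \left(- \frac{362}{103} + \left(1 \cdot 1 - 8\right)\right) \left(- \frac{20}{33}\right) = \left(- \frac{362}{103} + \left(1 - 8\right)\right) \left(- \frac{20}{33}\right) = \left(- \frac{362}{103} - 7\right) \left(- \frac{20}{33}\right) = \left(- \frac{1083}{103}\right) \left(- \frac{20}{33}\right) = \frac{7220}{1133}$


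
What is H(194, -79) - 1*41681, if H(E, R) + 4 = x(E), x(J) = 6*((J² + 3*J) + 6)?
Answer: 187659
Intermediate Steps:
x(J) = 36 + 6*J² + 18*J (x(J) = 6*(6 + J² + 3*J) = 36 + 6*J² + 18*J)
H(E, R) = 32 + 6*E² + 18*E (H(E, R) = -4 + (36 + 6*E² + 18*E) = 32 + 6*E² + 18*E)
H(194, -79) - 1*41681 = (32 + 6*194² + 18*194) - 1*41681 = (32 + 6*37636 + 3492) - 41681 = (32 + 225816 + 3492) - 41681 = 229340 - 41681 = 187659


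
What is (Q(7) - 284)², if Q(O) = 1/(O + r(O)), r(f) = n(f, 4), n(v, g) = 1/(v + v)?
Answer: 789722404/9801 ≈ 80576.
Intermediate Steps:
n(v, g) = 1/(2*v)
r(f) = 1/(2*f)
Q(O) = 1/(O + 1/(2*O))
(Q(7) - 284)² = (2*7/(1 + 2*7²) - 284)² = (2*7/(1 + 2*49) - 284)² = (2*7/(1 + 98) - 284)² = (2*7/99 - 284)² = (2*7*(1/99) - 284)² = (14/99 - 284)² = (-28102/99)² = 789722404/9801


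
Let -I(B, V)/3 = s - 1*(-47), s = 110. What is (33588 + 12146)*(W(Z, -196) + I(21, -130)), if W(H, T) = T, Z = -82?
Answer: -30504578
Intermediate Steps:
I(B, V) = -471 (I(B, V) = -3*(110 - 1*(-47)) = -3*(110 + 47) = -3*157 = -471)
(33588 + 12146)*(W(Z, -196) + I(21, -130)) = (33588 + 12146)*(-196 - 471) = 45734*(-667) = -30504578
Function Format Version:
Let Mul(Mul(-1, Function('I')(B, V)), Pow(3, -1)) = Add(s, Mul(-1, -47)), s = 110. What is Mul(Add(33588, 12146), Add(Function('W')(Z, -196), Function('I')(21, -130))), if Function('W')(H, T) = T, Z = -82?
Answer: -30504578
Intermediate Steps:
Function('I')(B, V) = -471 (Function('I')(B, V) = Mul(-3, Add(110, Mul(-1, -47))) = Mul(-3, Add(110, 47)) = Mul(-3, 157) = -471)
Mul(Add(33588, 12146), Add(Function('W')(Z, -196), Function('I')(21, -130))) = Mul(Add(33588, 12146), Add(-196, -471)) = Mul(45734, -667) = -30504578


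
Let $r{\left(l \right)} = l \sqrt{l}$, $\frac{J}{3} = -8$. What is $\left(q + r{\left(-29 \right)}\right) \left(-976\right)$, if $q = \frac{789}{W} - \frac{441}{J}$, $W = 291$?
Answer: $- \frac{1996286}{97} + 28304 i \sqrt{29} \approx -20580.0 + 1.5242 \cdot 10^{5} i$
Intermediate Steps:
$J = -24$ ($J = 3 \left(-8\right) = -24$)
$q = \frac{16363}{776}$ ($q = \frac{789}{291} - \frac{441}{-24} = 789 \cdot \frac{1}{291} - - \frac{147}{8} = \frac{263}{97} + \frac{147}{8} = \frac{16363}{776} \approx 21.086$)
$r{\left(l \right)} = l^{\frac{3}{2}}$
$\left(q + r{\left(-29 \right)}\right) \left(-976\right) = \left(\frac{16363}{776} + \left(-29\right)^{\frac{3}{2}}\right) \left(-976\right) = \left(\frac{16363}{776} - 29 i \sqrt{29}\right) \left(-976\right) = - \frac{1996286}{97} + 28304 i \sqrt{29}$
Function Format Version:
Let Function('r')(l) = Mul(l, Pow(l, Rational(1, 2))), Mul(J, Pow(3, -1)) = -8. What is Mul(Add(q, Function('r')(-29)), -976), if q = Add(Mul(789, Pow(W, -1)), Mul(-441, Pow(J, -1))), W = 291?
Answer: Add(Rational(-1996286, 97), Mul(28304, I, Pow(29, Rational(1, 2)))) ≈ Add(-20580., Mul(1.5242e+5, I))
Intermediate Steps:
J = -24 (J = Mul(3, -8) = -24)
q = Rational(16363, 776) (q = Add(Mul(789, Pow(291, -1)), Mul(-441, Pow(-24, -1))) = Add(Mul(789, Rational(1, 291)), Mul(-441, Rational(-1, 24))) = Add(Rational(263, 97), Rational(147, 8)) = Rational(16363, 776) ≈ 21.086)
Function('r')(l) = Pow(l, Rational(3, 2))
Mul(Add(q, Function('r')(-29)), -976) = Mul(Add(Rational(16363, 776), Pow(-29, Rational(3, 2))), -976) = Mul(Add(Rational(16363, 776), Mul(-29, I, Pow(29, Rational(1, 2)))), -976) = Add(Rational(-1996286, 97), Mul(28304, I, Pow(29, Rational(1, 2))))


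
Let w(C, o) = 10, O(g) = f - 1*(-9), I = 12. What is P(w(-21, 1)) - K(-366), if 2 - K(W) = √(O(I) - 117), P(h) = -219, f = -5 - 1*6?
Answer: -221 + I*√119 ≈ -221.0 + 10.909*I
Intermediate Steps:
f = -11 (f = -5 - 6 = -11)
O(g) = -2 (O(g) = -11 - 1*(-9) = -11 + 9 = -2)
K(W) = 2 - I*√119 (K(W) = 2 - √(-2 - 117) = 2 - √(-119) = 2 - I*√119)
P(w(-21, 1)) - K(-366) = -219 - (2 - I*√119) = -219 + (-2 + I*√119) = -221 + I*√119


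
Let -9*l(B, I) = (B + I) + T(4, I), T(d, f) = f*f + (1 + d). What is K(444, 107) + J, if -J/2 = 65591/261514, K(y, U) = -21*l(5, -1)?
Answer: 8956217/392271 ≈ 22.832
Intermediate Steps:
T(d, f) = 1 + d + f² (T(d, f) = f² + (1 + d) = 1 + d + f²)
l(B, I) = -5/9 - B/9 - I/9 - I²/9 (l(B, I) = -((B + I) + (1 + 4 + I²))/9 = -((B + I) + (5 + I²))/9 = -(5 + B + I + I²)/9 = -5/9 - B/9 - I/9 - I²/9)
K(y, U) = 70/3 (K(y, U) = -21*(-5/9 - ⅑*5 - ⅑*(-1) - ⅑*(-1)²) = -21*(-5/9 - 5/9 + ⅑ - ⅑*1) = -21*(-5/9 - 5/9 + ⅑ - ⅑) = -21*(-10/9) = 70/3)
J = -65591/130757 (J = -131182/261514 = -2*65591/261514 = -65591/130757 ≈ -0.50163)
K(444, 107) + J = 70/3 - 65591/130757 = 8956217/392271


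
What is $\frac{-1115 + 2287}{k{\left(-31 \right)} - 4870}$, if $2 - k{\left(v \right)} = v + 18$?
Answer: $- \frac{1172}{4855} \approx -0.2414$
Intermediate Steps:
$k{\left(v \right)} = -16 - v$ ($k{\left(v \right)} = 2 - \left(v + 18\right) = 2 - \left(18 + v\right) = -16 - v$)
$\frac{-1115 + 2287}{k{\left(-31 \right)} - 4870} = \frac{-1115 + 2287}{\left(-16 - -31\right) - 4870} = \frac{1172}{\left(-16 + 31\right) - 4870} = \frac{1172}{15 - 4870} = \frac{1172}{-4855} = 1172 \left(- \frac{1}{4855}\right) = - \frac{1172}{4855}$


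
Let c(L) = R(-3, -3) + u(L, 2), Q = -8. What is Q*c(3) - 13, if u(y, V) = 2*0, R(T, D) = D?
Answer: 11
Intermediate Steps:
u(y, V) = 0
c(L) = -3 (c(L) = -3 + 0 = -3)
Q*c(3) - 13 = -8*(-3) - 13 = 24 - 13 = 11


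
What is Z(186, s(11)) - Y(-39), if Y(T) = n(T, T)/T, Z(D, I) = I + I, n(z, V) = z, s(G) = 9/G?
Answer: 7/11 ≈ 0.63636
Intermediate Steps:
Z(D, I) = 2*I
Y(T) = 1 (Y(T) = T/T = 1)
Z(186, s(11)) - Y(-39) = 2*(9/11) - 1*1 = 2*(9*(1/11)) - 1 = 2*(9/11) - 1 = 18/11 - 1 = 7/11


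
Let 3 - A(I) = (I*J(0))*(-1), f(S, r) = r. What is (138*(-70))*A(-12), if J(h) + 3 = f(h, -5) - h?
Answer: -956340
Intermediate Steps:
J(h) = -8 - h (J(h) = -3 + (-5 - h) = -8 - h)
A(I) = 3 - 8*I (A(I) = 3 - I*(-8 - 1*0)*(-1) = 3 - I*(-8 + 0)*(-1) = 3 - I*(-8)*(-1) = 3 - (-8*I)*(-1) = 3 - 8*I)
(138*(-70))*A(-12) = (138*(-70))*(3 - 8*(-12)) = -9660*(3 + 96) = -9660*99 = -956340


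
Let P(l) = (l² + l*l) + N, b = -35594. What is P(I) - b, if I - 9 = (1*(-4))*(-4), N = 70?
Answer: 36914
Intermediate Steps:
I = 25 (I = 9 + (1*(-4))*(-4) = 9 - 4*(-4) = 9 + 16 = 25)
P(l) = 70 + 2*l² (P(l) = (l² + l*l) + 70 = (l² + l²) + 70 = 2*l² + 70 = 70 + 2*l²)
P(I) - b = (70 + 2*25²) - 1*(-35594) = (70 + 2*625) + 35594 = (70 + 1250) + 35594 = 1320 + 35594 = 36914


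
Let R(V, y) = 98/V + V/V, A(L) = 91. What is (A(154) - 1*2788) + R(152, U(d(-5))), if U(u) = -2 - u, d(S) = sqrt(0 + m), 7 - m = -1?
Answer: -204847/76 ≈ -2695.4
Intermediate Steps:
m = 8 (m = 7 - 1*(-1) = 7 + 1 = 8)
d(S) = 2*sqrt(2) (d(S) = sqrt(0 + 8) = sqrt(8) = 2*sqrt(2))
R(V, y) = 1 + 98/V (R(V, y) = 98/V + 1 = 1 + 98/V)
(A(154) - 1*2788) + R(152, U(d(-5))) = (91 - 1*2788) + (98 + 152)/152 = (91 - 2788) + (1/152)*250 = -2697 + 125/76 = -204847/76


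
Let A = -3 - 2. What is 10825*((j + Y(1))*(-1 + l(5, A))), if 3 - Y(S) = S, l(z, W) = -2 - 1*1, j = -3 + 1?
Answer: 0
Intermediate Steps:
A = -5
j = -2
l(z, W) = -3 (l(z, W) = -2 - 1 = -3)
Y(S) = 3 - S
10825*((j + Y(1))*(-1 + l(5, A))) = 10825*((-2 + (3 - 1*1))*(-1 - 3)) = 10825*((-2 + (3 - 1))*(-4)) = 10825*((-2 + 2)*(-4)) = 10825*(0*(-4)) = 10825*0 = 0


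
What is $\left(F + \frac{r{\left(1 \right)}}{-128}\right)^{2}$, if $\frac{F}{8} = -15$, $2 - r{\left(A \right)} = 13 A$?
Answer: $\frac{235591801}{16384} \approx 14379.0$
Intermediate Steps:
$r{\left(A \right)} = 2 - 13 A$
$F = -120$ ($F = 8 \left(-15\right) = -120$)
$\left(F + \frac{r{\left(1 \right)}}{-128}\right)^{2} = \left(-120 + \frac{2 - 13}{-128}\right)^{2} = \left(-120 + \left(2 - 13\right) \left(- \frac{1}{128}\right)\right)^{2} = \left(-120 - - \frac{11}{128}\right)^{2} = \left(-120 + \frac{11}{128}\right)^{2} = \left(- \frac{15349}{128}\right)^{2} = \frac{235591801}{16384}$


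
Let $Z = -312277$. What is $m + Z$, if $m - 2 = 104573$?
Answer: $-207702$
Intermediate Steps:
$m = 104575$ ($m = 2 + 104573 = 104575$)
$m + Z = 104575 - 312277 = -207702$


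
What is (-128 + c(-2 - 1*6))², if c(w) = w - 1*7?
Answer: 20449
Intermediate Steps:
c(w) = -7 + w (c(w) = w - 7 = -7 + w)
(-128 + c(-2 - 1*6))² = (-128 + (-7 + (-2 - 1*6)))² = (-128 + (-7 + (-2 - 6)))² = (-128 + (-7 - 8))² = (-128 - 15)² = (-143)² = 20449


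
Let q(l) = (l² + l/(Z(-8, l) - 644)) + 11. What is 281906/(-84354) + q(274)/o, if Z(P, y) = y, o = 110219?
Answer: -2288225325229/860010751155 ≈ -2.6607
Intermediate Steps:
q(l) = 11 + l² + l/(-644 + l) (q(l) = (l² + l/(l - 644)) + 11 = (l² + l/(-644 + l)) + 11 = 11 + l² + l/(-644 + l))
281906/(-84354) + q(274)/o = 281906/(-84354) + ((-7084 + 274³ - 644*274² + 12*274)/(-644 + 274))/110219 = 281906*(-1/84354) + ((-7084 + 20570824 - 644*75076 + 3288)/(-370))*(1/110219) = -140953/42177 - (-7084 + 20570824 - 48348944 + 3288)/370*(1/110219) = -140953/42177 - 1/370*(-27781916)*(1/110219) = -140953/42177 + (13890958/185)*(1/110219) = -140953/42177 + 13890958/20390515 = -2288225325229/860010751155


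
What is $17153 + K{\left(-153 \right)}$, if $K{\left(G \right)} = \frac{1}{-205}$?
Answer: $\frac{3516364}{205} \approx 17153.0$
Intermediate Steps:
$K{\left(G \right)} = - \frac{1}{205}$
$17153 + K{\left(-153 \right)} = 17153 - \frac{1}{205} = \frac{3516364}{205}$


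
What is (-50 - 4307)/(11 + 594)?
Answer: -4357/605 ≈ -7.2017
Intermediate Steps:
(-50 - 4307)/(11 + 594) = -4357/605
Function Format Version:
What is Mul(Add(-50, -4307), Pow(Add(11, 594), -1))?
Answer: Rational(-4357, 605) ≈ -7.2017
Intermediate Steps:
Mul(Add(-50, -4307), Pow(Add(11, 594), -1)) = Mul(-4357, Pow(605, -1)) = Mul(-4357, Rational(1, 605)) = Rational(-4357, 605)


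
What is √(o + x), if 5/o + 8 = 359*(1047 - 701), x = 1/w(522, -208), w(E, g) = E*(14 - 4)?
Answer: √75194208895/18009870 ≈ 0.015226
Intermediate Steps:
w(E, g) = 10*E (w(E, g) = E*10 = 10*E)
x = 1/5220 (x = 1/(10*522) = 1/5220 ≈ 0.00019157)
o = 5/124206 (o = 5/(-8 + 359*(1047 - 701)) = 5/(-8 + 359*346) = 5/(-8 + 124214) = 5/124206 ≈ 4.0256e-5)
√(o + x) = √(5/124206 + 1/5220) = √(25051/108059220) = √75194208895/18009870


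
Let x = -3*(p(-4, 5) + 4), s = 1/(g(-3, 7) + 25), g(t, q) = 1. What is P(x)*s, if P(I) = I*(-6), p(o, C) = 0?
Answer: 36/13 ≈ 2.7692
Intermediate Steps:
s = 1/26 (s = 1/(1 + 25) = 1/26 ≈ 0.038462)
x = -12 (x = -3*(0 + 4) = -3*4 = -12)
P(I) = -6*I
P(x)*s = -6*(-12)*(1/26) = 72*(1/26) = 36/13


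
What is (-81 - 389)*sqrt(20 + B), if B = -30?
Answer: -470*I*sqrt(10) ≈ -1486.3*I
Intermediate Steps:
(-81 - 389)*sqrt(20 + B) = (-81 - 389)*sqrt(20 - 30) = -470*I*sqrt(10)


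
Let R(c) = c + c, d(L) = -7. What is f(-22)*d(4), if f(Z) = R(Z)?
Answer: 308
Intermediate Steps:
R(c) = 2*c
f(Z) = 2*Z
f(-22)*d(4) = (2*(-22))*(-7) = -44*(-7) = 308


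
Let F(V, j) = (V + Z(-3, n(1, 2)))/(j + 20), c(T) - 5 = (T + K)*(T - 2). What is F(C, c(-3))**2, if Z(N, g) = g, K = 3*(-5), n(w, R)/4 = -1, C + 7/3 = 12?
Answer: 289/119025 ≈ 0.0024281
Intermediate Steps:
C = 29/3 (C = -7/3 + 12 = 29/3 ≈ 9.6667)
n(w, R) = -4 (n(w, R) = 4*(-1) = -4)
K = -15
c(T) = 5 + (-15 + T)*(-2 + T) (c(T) = 5 + (T - 15)*(T - 2) = 5 + (-15 + T)*(-2 + T))
F(V, j) = (-4 + V)/(20 + j) (F(V, j) = (V - 4)/(j + 20) = (-4 + V)/(20 + j))
F(C, c(-3))**2 = ((-4 + 29/3)/(20 + (35 + (-3)**2 - 17*(-3))))**2 = ((17/3)/(20 + (35 + 9 + 51)))**2 = ((17/3)/(20 + 95))**2 = ((17/3)/115)**2 = ((1/115)*(17/3))**2 = (17/345)**2 = 289/119025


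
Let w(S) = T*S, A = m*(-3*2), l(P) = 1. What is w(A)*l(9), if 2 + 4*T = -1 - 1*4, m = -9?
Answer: -189/2 ≈ -94.500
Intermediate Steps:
A = 54 (A = -(-27)*2 = -9*(-6) = 54)
T = -7/4 (T = -½ + (-1 - 1*4)/4 = -½ + (-1 - 4)/4 = -½ + (¼)*(-5) = -½ - 5/4 = -7/4 ≈ -1.7500)
w(S) = -7*S/4
w(A)*l(9) = -7/4*54*1 = -189/2*1 = -189/2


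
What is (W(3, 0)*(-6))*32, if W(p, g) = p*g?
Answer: 0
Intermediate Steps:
W(p, g) = g*p
(W(3, 0)*(-6))*32 = ((0*3)*(-6))*32 = (0*(-6))*32 = 0*32 = 0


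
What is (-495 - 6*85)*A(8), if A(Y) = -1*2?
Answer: 2010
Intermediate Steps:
A(Y) = -2
(-495 - 6*85)*A(8) = (-495 - 6*85)*(-2) = (-495 - 1*510)*(-2) = (-495 - 510)*(-2) = -1005*(-2) = 2010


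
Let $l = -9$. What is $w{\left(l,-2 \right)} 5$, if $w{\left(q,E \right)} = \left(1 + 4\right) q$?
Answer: $-225$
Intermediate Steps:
$w{\left(q,E \right)} = 5 q$
$w{\left(l,-2 \right)} 5 = 5 \left(-9\right) 5 = \left(-45\right) 5 = -225$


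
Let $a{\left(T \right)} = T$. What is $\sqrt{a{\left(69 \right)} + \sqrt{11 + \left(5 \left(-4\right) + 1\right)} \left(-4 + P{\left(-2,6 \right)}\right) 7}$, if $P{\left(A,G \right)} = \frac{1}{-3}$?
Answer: $\frac{\sqrt{621 - 546 i \sqrt{2}}}{3} \approx 9.4631 - 4.5332 i$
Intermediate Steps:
$P{\left(A,G \right)} = - \frac{1}{3}$
$\sqrt{a{\left(69 \right)} + \sqrt{11 + \left(5 \left(-4\right) + 1\right)} \left(-4 + P{\left(-2,6 \right)}\right) 7} = \sqrt{69 + \sqrt{11 + \left(5 \left(-4\right) + 1\right)} \left(-4 - \frac{1}{3}\right) 7} = \sqrt{69 + \sqrt{11 + \left(-20 + 1\right)} \left(\left(- \frac{13}{3}\right) 7\right)} = \sqrt{69 + \sqrt{11 - 19} \left(- \frac{91}{3}\right)} = \sqrt{69 + \sqrt{-8} \left(- \frac{91}{3}\right)} = \sqrt{69 + 2 i \sqrt{2} \left(- \frac{91}{3}\right)} = \sqrt{69 - \frac{182 i \sqrt{2}}{3}}$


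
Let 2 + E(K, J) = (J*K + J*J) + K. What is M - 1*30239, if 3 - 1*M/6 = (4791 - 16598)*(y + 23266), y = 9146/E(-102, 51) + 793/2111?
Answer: 9410310863653783/5710255 ≈ 1.6480e+9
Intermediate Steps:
E(K, J) = -2 + K + J**2 + J*K (E(K, J) = -2 + ((J*K + J*J) + K) = -2 + ((J*K + J**2) + K) = -2 + ((J**2 + J*K) + K) = -2 + (K + J**2 + J*K) = -2 + K + J**2 + J*K)
y = -17162141/5710255 (y = 9146/(-2 - 102 + 51**2 + 51*(-102)) + 793/2111 = 9146/(-2 - 102 + 2601 - 5202) + 793*(1/2111) = 9146/(-2705) + 793/2111 = 9146*(-1/2705) + 793/2111 = -9146/2705 + 793/2111 = -17162141/5710255 ≈ -3.0055)
M = 9410483536054728/5710255 (M = 18 - 6*(4791 - 16598)*(-17162141/5710255 + 23266) = 18 - (-70842)*132837630689/5710255 = 18 - 6*(-1568413905545023/5710255) = 18 + 9410483433270138/5710255 = 9410483536054728/5710255 ≈ 1.6480e+9)
M - 1*30239 = 9410483536054728/5710255 - 1*30239 = 9410483536054728/5710255 - 30239 = 9410310863653783/5710255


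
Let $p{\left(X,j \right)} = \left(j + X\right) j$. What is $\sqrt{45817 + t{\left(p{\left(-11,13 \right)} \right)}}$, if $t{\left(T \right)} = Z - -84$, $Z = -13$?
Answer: $8 \sqrt{717} \approx 214.21$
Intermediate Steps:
$p{\left(X,j \right)} = j \left(X + j\right)$ ($p{\left(X,j \right)} = \left(X + j\right) j = j \left(X + j\right)$)
$t{\left(T \right)} = 71$ ($t{\left(T \right)} = -13 - -84 = -13 + 84 = 71$)
$\sqrt{45817 + t{\left(p{\left(-11,13 \right)} \right)}} = \sqrt{45817 + 71} = \sqrt{45888} = 8 \sqrt{717}$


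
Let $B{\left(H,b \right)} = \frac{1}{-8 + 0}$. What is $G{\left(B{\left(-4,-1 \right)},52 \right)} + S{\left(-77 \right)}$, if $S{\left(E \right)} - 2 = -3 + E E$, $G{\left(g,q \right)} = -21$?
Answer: $5907$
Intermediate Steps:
$B{\left(H,b \right)} = - \frac{1}{8}$ ($B{\left(H,b \right)} = \frac{1}{-8} = - \frac{1}{8}$)
$S{\left(E \right)} = -1 + E^{2}$ ($S{\left(E \right)} = 2 + \left(-3 + E E\right) = 2 + \left(-3 + E^{2}\right) = -1 + E^{2}$)
$G{\left(B{\left(-4,-1 \right)},52 \right)} + S{\left(-77 \right)} = -21 - \left(1 - \left(-77\right)^{2}\right) = -21 + \left(-1 + 5929\right) = -21 + 5928 = 5907$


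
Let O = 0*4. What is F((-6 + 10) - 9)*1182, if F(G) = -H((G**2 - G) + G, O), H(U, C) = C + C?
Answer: 0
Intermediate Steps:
O = 0
H(U, C) = 2*C
F(G) = 0 (F(G) = -2*0 = -1*0 = 0)
F((-6 + 10) - 9)*1182 = 0*1182 = 0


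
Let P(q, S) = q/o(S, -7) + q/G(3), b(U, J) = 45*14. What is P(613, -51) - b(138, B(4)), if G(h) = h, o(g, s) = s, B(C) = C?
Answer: -10778/21 ≈ -513.24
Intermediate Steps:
b(U, J) = 630
P(q, S) = 4*q/21 (P(q, S) = q/(-7) + q/3 = q*(-1/7) + q*(1/3) = -q/7 + q/3 = 4*q/21)
P(613, -51) - b(138, B(4)) = (4/21)*613 - 1*630 = 2452/21 - 630 = -10778/21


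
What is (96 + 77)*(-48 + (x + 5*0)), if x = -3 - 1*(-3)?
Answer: -8304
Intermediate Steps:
x = 0 (x = -3 + 3 = 0)
(96 + 77)*(-48 + (x + 5*0)) = (96 + 77)*(-48 + (0 + 5*0)) = 173*(-48 + (0 + 0)) = 173*(-48 + 0) = 173*(-48) = -8304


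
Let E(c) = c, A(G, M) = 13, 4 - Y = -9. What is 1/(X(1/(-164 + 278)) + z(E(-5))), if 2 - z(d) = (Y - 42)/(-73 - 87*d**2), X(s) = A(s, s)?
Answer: 2248/33691 ≈ 0.066724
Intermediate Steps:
Y = 13 (Y = 4 - 1*(-9) = 4 + 9 = 13)
X(s) = 13
z(d) = 2 + 29/(-73 - 87*d**2) (z(d) = 2 - (13 - 42)/(-73 - 87*d**2) = 2 - (-29)/(-73 - 87*d**2) = 2 + 29/(-73 - 87*d**2))
1/(X(1/(-164 + 278)) + z(E(-5))) = 1/(13 + 3*(39 + 58*(-5)**2)/(73 + 87*(-5)**2)) = 1/(13 + 3*(39 + 58*25)/(73 + 87*25)) = 1/(13 + 3*(39 + 1450)/(73 + 2175)) = 1/(13 + 3*1489/2248) = 1/(13 + 3*(1/2248)*1489) = 1/(13 + 4467/2248) = 1/(33691/2248) = 2248/33691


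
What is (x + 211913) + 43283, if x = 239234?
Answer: 494430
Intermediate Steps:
(x + 211913) + 43283 = (239234 + 211913) + 43283 = 451147 + 43283 = 494430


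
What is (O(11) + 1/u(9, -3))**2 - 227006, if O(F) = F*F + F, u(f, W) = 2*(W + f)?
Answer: -30176639/144 ≈ -2.0956e+5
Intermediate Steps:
u(f, W) = 2*W + 2*f
O(F) = F + F**2 (O(F) = F**2 + F = F + F**2)
(O(11) + 1/u(9, -3))**2 - 227006 = (11*(1 + 11) + 1/(2*(-3) + 2*9))**2 - 227006 = (11*12 + 1/(-6 + 18))**2 - 227006 = (132 + 1/12)**2 - 227006 = (1585/12)**2 - 227006 = 2512225/144 - 227006 = -30176639/144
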